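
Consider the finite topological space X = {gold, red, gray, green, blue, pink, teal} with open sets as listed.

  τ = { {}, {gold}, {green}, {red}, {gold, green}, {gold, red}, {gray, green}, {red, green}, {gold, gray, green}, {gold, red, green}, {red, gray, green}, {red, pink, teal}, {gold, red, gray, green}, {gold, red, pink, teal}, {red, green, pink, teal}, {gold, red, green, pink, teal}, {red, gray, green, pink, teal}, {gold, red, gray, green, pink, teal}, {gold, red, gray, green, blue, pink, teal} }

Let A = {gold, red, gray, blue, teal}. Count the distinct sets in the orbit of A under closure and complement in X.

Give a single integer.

10

cl via duality: int({green, pink}) = {green}, so X∖{green} = {gold, red, gray, blue, pink, teal}
Write k for closure, c for complement:
  1. A     = {gold, red, gray, blue, teal}
  2. kA    = {gold, red, gray, blue, pink, teal}
  3. cA    = {green, pink}
  4. ckA   = {green}
  5. kcA   = {gray, green, blue, pink, teal}
  6. kckA  = {gray, green, blue}
  7. ckcA  = {gold, red}
  8. ckckA = {gold, red, pink, teal}
  9. kckcA = {gold, red, blue, pink, teal}
  10. ckckcA = {gray, green}
applying k or c yields no new set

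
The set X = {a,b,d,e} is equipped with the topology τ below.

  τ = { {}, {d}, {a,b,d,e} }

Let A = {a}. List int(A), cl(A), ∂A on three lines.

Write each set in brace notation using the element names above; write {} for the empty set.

int(A) = {}
cl(A)  = {a,b,e}
∂A     = {a,b,e}

interior: largest open inside A is {} (from {})
cl via duality: int({b,d,e}) = {d}, so X∖{d} = {a,b,e}
cl∖int = {a,b,e}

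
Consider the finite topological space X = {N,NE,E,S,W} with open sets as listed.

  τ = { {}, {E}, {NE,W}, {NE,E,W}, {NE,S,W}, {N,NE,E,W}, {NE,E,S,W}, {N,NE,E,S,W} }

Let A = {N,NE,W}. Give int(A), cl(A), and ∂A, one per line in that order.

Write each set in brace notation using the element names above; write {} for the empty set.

opens ⊆ A: {}, {NE,W}; union → int = {NE,W}
complement {E,S}; its interior {E}; cl(A) = X∖{E} = {N,NE,S,W}
boundary = {N,NE,S,W} ∖ {NE,W} = {N,S}

int(A) = {NE,W}
cl(A)  = {N,NE,S,W}
∂A     = {N,S}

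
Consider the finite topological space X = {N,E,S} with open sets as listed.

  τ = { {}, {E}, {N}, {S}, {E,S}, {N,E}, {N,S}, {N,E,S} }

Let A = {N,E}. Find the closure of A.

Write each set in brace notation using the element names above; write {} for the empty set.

{N,E}

complement {S}; its interior {S}; cl(A) = X∖{S} = {N,E}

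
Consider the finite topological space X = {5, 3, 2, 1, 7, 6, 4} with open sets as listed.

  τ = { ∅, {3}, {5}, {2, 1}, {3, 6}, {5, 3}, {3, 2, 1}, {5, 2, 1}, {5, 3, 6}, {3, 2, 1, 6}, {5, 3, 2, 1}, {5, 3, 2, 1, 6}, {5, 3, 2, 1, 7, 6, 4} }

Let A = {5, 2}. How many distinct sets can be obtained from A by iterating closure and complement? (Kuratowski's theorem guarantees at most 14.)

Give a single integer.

closure: X∖int(X∖A) = X∖{3, 6} = {5, 2, 1, 7, 4}
Let k=closure and c=complement:
  1. A     = {5, 2}
  2. kA    = {5, 2, 1, 7, 4}
  3. cA    = {3, 1, 7, 6, 4}
  4. ckA   = {3, 6}
  5. kcA   = {3, 2, 1, 7, 6, 4}
  6. kckA  = {3, 7, 6, 4}
  7. ckcA  = {5}
  8. ckckA = {5, 2, 1}
  9. kckcA = {5, 7, 4}
  10. ckckcA = {3, 2, 1, 6}
— saturated at 10

10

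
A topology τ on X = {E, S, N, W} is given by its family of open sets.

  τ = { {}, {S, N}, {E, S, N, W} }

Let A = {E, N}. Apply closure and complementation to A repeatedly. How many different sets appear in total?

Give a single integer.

4

complement {S, W}; its interior {}; cl(A) = X∖{} = {E, S, N, W}
With k = closure, c = complement:
  1. A     = {E, N}
  2. kA    = {E, S, N, W}
  3. cA    = {S, W}
  4. ckA   = {}
k, c of each give nothing new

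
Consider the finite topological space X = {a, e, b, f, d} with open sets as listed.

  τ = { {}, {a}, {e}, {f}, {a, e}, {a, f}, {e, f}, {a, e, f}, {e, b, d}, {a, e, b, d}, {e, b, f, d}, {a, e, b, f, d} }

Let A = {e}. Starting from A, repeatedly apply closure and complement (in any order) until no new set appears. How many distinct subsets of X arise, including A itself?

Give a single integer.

4

complement {a, b, f, d}; its interior {a, f}; cl(A) = X∖{a, f} = {e, b, d}
With k = closure, c = complement:
  1. A     = {e}
  2. kA    = {e, b, d}
  3. cA    = {a, b, f, d}
  4. ckA   = {a, f}
k, c of each give nothing new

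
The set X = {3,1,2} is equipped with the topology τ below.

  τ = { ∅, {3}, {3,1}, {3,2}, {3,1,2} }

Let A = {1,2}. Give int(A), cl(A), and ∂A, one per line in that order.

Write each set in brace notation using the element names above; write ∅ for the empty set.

int(A) = ∅
cl(A)  = {1,2}
∂A     = {1,2}

U open, U⊆A: ∅. int(A) = ⋃ = ∅
X∖A={3}, int(X∖A)={3}, hence cl(A)={1,2}
∂A: remove int from cl → {1,2}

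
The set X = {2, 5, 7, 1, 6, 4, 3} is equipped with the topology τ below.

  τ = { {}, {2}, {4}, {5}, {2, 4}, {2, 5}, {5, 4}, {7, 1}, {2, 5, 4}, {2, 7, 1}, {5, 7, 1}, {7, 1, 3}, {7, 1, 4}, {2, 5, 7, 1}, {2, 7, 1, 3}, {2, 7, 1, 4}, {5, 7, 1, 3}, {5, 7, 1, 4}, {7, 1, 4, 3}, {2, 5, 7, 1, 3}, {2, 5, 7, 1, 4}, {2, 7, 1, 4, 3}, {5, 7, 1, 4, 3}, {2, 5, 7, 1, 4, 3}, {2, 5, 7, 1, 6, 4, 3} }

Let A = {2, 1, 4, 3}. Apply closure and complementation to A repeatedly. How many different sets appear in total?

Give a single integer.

X∖A={5, 7, 6}, int(X∖A)={5}, hence cl(A)={2, 7, 1, 6, 4, 3}
Orbit (k=closure, c=complement):
  1. A     = {2, 1, 4, 3}
  2. kA    = {2, 7, 1, 6, 4, 3}
  3. cA    = {5, 7, 6}
  4. ckA   = {5}
  5. kcA   = {5, 7, 1, 6, 3}
  6. kckA  = {5, 6}
  7. ckcA  = {2, 4}
  8. ckckA = {2, 7, 1, 4, 3}
  9. kckcA = {2, 6, 4}
  10. ckckcA = {5, 7, 1, 3}
(closed under both — stop)

10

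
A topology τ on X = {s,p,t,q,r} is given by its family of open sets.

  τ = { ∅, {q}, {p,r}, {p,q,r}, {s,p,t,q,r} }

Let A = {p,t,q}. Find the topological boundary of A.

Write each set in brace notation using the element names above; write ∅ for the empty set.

{s,p,t,r}

open subsets of A: ∅, {q}; so int(A) = {q}
closure: X∖int(X∖A) = X∖∅ = {s,p,t,q,r}
∂A = {s,p,t,q,r} minus {q} = {s,p,t,r}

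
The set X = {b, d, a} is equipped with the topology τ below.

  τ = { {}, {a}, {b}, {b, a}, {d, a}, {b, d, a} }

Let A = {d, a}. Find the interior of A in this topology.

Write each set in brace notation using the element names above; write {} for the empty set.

{d, a}

U open, U⊆A: {}, {a}, {d, a}. int(A) = ⋃ = {d, a}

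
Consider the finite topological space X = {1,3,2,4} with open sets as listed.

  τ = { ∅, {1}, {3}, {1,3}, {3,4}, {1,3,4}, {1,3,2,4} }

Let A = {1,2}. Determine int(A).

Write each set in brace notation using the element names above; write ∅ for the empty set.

{1}

interior: largest open inside A is {1} (from ∅, {1})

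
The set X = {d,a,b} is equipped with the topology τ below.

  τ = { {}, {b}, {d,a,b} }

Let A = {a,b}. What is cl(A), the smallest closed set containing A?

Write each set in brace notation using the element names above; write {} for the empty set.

{d,a,b}

X∖A={d}, int(X∖A)={}, hence cl(A)={d,a,b}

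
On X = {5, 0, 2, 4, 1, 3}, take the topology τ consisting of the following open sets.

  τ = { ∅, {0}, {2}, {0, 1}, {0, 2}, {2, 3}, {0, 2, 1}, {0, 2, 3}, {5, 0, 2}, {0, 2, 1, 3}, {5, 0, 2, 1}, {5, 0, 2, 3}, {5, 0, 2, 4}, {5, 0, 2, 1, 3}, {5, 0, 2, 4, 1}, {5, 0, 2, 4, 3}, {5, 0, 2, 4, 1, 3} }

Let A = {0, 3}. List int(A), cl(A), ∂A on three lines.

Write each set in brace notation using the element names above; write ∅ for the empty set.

int(A) = {0}
cl(A)  = {5, 0, 4, 1, 3}
∂A     = {5, 4, 1, 3}

opens ⊆ A: ∅, {0}; union → int = {0}
complement {5, 2, 4, 1}; its interior {2}; cl(A) = X∖{2} = {5, 0, 4, 1, 3}
boundary = {5, 0, 4, 1, 3} ∖ {0} = {5, 4, 1, 3}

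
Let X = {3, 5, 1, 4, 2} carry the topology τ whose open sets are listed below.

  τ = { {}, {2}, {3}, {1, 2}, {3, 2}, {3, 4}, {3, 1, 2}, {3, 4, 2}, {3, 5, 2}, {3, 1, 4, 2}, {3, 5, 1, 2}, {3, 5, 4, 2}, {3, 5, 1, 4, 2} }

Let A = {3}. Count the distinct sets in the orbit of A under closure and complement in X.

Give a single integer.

cl via duality: int({5, 1, 4, 2}) = {1, 2}, so X∖{1, 2} = {3, 5, 4}
Write k for closure, c for complement:
  1. A     = {3}
  2. kA    = {3, 5, 4}
  3. cA    = {5, 1, 4, 2}
  4. ckA   = {1, 2}
  5. kckA  = {5, 1, 2}
  6. ckckA = {3, 4}
applying k or c yields no new set

6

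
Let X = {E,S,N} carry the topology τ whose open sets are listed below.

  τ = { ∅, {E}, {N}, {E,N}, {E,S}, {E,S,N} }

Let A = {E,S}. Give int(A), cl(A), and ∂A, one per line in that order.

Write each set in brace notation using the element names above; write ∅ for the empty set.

int(A) = {E,S}
cl(A)  = {E,S}
∂A     = ∅

open subsets of A: ∅, {E}, {E,S}; so int(A) = {E,S}
closure: X∖int(X∖A) = X∖{N} = {E,S}
∂A = {E,S} minus {E,S} = ∅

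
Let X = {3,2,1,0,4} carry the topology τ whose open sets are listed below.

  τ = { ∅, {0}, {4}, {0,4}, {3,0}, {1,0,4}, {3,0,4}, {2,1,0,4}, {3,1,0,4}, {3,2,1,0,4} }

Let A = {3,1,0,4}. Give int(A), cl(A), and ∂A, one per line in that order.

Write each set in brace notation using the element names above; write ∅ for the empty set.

opens ⊆ A: ∅, {4}, {0}, {3,0}, {0,4}, {3,0,4}, {1,0,4}, {3,1,0,4}; union → int = {3,1,0,4}
complement {2}; its interior ∅; cl(A) = X∖∅ = {3,2,1,0,4}
boundary = {3,2,1,0,4} ∖ {3,1,0,4} = {2}

int(A) = {3,1,0,4}
cl(A)  = {3,2,1,0,4}
∂A     = {2}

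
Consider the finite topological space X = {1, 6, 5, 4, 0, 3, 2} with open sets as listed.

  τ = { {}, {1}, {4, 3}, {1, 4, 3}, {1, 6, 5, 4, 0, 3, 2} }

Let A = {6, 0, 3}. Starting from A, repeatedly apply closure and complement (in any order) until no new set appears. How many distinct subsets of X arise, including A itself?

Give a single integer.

cl via duality: int({1, 5, 4, 2}) = {1}, so X∖{1} = {6, 5, 4, 0, 3, 2}
Write k for closure, c for complement:
  1. A     = {6, 0, 3}
  2. kA    = {6, 5, 4, 0, 3, 2}
  3. cA    = {1, 5, 4, 2}
  4. ckA   = {1}
  5. kcA   = {1, 6, 5, 4, 0, 3, 2}
  6. kckA  = {1, 6, 5, 0, 2}
  7. ckcA  = {}
  8. ckckA = {4, 3}
applying k or c yields no new set

8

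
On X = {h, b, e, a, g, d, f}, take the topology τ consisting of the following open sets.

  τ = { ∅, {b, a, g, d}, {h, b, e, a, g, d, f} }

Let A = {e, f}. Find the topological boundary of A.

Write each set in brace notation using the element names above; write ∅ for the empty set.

opens ⊆ A: ∅; union → int = ∅
complement {h, b, a, g, d}; its interior {b, a, g, d}; cl(A) = X∖{b, a, g, d} = {h, e, f}
boundary = {h, e, f} ∖ ∅ = {h, e, f}

{h, e, f}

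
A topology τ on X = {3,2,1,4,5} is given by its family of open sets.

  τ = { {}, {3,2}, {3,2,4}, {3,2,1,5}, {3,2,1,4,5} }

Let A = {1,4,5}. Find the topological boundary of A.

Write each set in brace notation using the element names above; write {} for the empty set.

{1,4,5}

interior: largest open inside A is {} (from {})
cl via duality: int({3,2}) = {3,2}, so X∖{3,2} = {1,4,5}
cl∖int = {1,4,5}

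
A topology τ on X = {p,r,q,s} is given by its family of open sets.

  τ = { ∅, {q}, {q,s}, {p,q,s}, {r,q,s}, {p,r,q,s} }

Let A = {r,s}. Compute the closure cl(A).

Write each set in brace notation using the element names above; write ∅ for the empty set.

{p,r,s}

complement {p,q}; its interior {q}; cl(A) = X∖{q} = {p,r,s}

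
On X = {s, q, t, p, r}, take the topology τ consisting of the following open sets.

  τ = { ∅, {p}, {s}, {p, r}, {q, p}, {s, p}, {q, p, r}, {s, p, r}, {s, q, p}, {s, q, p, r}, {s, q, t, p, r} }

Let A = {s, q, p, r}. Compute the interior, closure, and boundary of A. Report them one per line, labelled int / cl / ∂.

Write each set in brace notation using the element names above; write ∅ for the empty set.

int(A) = {s, q, p, r}
cl(A)  = {s, q, t, p, r}
∂A     = {t}

interior: largest open inside A is {s, q, p, r} (from ∅, {s}, {p}, {p, r}, {s, p}, {q, p}, {s, q, p}, {s, p, r}, {q, p, r}, {s, q, p, r})
cl via duality: int({t}) = ∅, so X∖∅ = {s, q, t, p, r}
cl∖int = {t}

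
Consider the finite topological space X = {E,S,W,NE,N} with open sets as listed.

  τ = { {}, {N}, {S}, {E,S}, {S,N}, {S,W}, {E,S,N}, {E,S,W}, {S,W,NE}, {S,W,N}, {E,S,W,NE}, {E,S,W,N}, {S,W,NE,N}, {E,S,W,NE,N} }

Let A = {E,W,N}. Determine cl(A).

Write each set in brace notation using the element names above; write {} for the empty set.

{E,W,NE,N}

complement {S,NE}; its interior {S}; cl(A) = X∖{S} = {E,W,NE,N}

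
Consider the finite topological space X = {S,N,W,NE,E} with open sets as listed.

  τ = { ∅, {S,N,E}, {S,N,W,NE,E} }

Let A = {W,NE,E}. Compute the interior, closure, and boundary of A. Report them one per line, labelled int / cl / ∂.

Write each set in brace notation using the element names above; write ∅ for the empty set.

int(A) = ∅
cl(A)  = {S,N,W,NE,E}
∂A     = {S,N,W,NE,E}

opens ⊆ A: ∅; union → int = ∅
complement {S,N}; its interior ∅; cl(A) = X∖∅ = {S,N,W,NE,E}
boundary = {S,N,W,NE,E} ∖ ∅ = {S,N,W,NE,E}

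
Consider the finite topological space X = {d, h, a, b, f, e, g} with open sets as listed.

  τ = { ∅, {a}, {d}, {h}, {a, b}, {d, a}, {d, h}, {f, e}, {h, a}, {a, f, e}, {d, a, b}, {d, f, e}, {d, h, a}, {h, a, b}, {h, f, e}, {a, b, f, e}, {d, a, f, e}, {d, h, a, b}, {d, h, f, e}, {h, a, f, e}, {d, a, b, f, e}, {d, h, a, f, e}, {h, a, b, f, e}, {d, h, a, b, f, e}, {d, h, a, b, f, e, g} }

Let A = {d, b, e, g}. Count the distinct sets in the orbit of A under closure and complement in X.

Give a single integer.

12

X∖A={h, a, f}, int(X∖A)={h, a}, hence cl(A)={d, b, f, e, g}
Orbit (k=closure, c=complement):
  1. A     = {d, b, e, g}
  2. kA    = {d, b, f, e, g}
  3. cA    = {h, a, f}
  4. ckA   = {h, a}
  5. kcA   = {h, a, b, f, e, g}
  6. kckA  = {h, a, b, g}
  7. ckcA  = {d}
  8. ckckA = {d, f, e}
  9. kckcA = {d, g}
  10. kckckA = {d, f, e, g}
  11. ckckcA = {h, a, b, f, e}
  12. ckckckA = {h, a, b}
(closed under both — stop)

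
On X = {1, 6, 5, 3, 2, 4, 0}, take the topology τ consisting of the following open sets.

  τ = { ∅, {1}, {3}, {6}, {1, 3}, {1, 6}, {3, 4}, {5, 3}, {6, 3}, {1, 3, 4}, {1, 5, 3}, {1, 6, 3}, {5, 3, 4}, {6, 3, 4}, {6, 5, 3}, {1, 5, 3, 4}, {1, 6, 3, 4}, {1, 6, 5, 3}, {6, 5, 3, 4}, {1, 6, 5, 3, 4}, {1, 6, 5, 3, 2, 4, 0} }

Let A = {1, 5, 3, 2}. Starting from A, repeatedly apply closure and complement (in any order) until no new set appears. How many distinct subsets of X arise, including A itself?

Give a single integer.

complement {6, 4, 0}; its interior {6}; cl(A) = X∖{6} = {1, 5, 3, 2, 4, 0}
With k = closure, c = complement:
  1. A     = {1, 5, 3, 2}
  2. kA    = {1, 5, 3, 2, 4, 0}
  3. cA    = {6, 4, 0}
  4. ckA   = {6}
  5. kcA   = {6, 2, 4, 0}
  6. kckA  = {6, 2, 0}
  7. ckcA  = {1, 5, 3}
  8. ckckA = {1, 5, 3, 4}
k, c of each give nothing new

8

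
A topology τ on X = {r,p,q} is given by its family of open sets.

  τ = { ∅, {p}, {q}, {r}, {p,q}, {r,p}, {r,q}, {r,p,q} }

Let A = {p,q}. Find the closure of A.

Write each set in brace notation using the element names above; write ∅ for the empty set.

cl via duality: int({r}) = {r}, so X∖{r} = {p,q}

{p,q}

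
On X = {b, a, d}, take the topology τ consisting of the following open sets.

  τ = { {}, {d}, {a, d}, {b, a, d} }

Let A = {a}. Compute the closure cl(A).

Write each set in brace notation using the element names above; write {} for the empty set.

{b, a}

complement {b, d}; its interior {d}; cl(A) = X∖{d} = {b, a}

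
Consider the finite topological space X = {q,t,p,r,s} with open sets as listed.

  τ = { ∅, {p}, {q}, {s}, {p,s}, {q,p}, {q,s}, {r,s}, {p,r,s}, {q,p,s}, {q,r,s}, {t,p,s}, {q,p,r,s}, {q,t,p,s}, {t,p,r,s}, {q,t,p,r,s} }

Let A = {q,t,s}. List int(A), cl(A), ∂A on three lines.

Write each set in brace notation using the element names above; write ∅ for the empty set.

int(A) = {q,s}
cl(A)  = {q,t,r,s}
∂A     = {t,r}

interior: largest open inside A is {q,s} (from ∅, {q}, {s}, {q,s})
cl via duality: int({p,r}) = {p}, so X∖{p} = {q,t,r,s}
cl∖int = {t,r}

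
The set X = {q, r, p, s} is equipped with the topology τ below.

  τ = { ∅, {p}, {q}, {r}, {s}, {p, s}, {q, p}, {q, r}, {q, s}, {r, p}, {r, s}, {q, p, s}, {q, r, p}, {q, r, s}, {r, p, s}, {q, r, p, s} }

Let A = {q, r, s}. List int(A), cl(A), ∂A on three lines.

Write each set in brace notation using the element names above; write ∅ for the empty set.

interior: largest open inside A is {q, r, s} (from ∅, {q}, {r}, {s}, {q, r}, {r, s}, {q, s}, {q, r, s})
cl via duality: int({p}) = {p}, so X∖{p} = {q, r, s}
cl∖int = ∅

int(A) = {q, r, s}
cl(A)  = {q, r, s}
∂A     = ∅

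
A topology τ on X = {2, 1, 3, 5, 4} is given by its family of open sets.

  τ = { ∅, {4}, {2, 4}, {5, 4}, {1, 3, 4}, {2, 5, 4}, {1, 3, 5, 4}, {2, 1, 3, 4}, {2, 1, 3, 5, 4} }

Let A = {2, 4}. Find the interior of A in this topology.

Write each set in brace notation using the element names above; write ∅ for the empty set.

U open, U⊆A: ∅, {4}, {2, 4}. int(A) = ⋃ = {2, 4}

{2, 4}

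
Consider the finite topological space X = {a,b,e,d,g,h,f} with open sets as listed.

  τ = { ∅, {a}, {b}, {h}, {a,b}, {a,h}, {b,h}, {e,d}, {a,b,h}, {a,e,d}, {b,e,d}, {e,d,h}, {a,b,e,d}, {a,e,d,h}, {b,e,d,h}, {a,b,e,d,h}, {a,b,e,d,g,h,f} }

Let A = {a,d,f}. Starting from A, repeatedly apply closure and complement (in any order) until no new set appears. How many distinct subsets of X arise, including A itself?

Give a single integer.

complement {b,e,g,h}; its interior {b,h}; cl(A) = X∖{b,h} = {a,e,d,g,f}
With k = closure, c = complement:
  1. A     = {a,d,f}
  2. kA    = {a,e,d,g,f}
  3. cA    = {b,e,g,h}
  4. ckA   = {b,h}
  5. kcA   = {b,e,d,g,h,f}
  6. kckA  = {b,g,h,f}
  7. ckcA  = {a}
  8. ckckA = {a,e,d}
  9. kckcA = {a,g,f}
  10. ckckcA = {b,e,d,h}
k, c of each give nothing new

10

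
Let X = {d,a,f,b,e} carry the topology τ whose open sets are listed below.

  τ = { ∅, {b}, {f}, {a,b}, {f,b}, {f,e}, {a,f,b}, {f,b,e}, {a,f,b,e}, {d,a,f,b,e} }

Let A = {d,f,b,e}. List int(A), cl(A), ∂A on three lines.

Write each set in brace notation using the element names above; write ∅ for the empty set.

int(A) = {f,b,e}
cl(A)  = {d,a,f,b,e}
∂A     = {d,a}

U open, U⊆A: ∅, {f}, {b}, {f,e}, {f,b}, {f,b,e}. int(A) = ⋃ = {f,b,e}
X∖A={a}, int(X∖A)=∅, hence cl(A)={d,a,f,b,e}
∂A: remove int from cl → {d,a}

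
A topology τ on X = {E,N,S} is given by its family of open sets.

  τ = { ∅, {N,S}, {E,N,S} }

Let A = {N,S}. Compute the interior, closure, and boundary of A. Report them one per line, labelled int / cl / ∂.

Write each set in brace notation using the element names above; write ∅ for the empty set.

int(A) = {N,S}
cl(A)  = {E,N,S}
∂A     = {E}

opens ⊆ A: ∅, {N,S}; union → int = {N,S}
complement {E}; its interior ∅; cl(A) = X∖∅ = {E,N,S}
boundary = {E,N,S} ∖ {N,S} = {E}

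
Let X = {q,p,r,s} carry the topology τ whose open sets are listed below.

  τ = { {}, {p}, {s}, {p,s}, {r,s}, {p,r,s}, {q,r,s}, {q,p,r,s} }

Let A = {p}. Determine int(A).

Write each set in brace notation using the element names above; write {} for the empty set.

{p}

opens ⊆ A: {}, {p}; union → int = {p}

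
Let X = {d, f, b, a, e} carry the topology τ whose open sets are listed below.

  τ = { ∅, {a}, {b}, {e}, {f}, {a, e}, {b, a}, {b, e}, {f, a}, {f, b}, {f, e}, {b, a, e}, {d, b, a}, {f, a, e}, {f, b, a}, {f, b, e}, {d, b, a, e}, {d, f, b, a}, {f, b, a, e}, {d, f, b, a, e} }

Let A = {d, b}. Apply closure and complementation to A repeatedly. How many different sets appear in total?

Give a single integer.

X∖A={f, a, e}, int(X∖A)={f, a, e}, hence cl(A)={d, b}
Orbit (k=closure, c=complement):
  1. A     = {d, b}
  2. cA    = {f, a, e}
  3. kcA   = {d, f, a, e}
  4. ckcA  = {b}
(closed under both — stop)

4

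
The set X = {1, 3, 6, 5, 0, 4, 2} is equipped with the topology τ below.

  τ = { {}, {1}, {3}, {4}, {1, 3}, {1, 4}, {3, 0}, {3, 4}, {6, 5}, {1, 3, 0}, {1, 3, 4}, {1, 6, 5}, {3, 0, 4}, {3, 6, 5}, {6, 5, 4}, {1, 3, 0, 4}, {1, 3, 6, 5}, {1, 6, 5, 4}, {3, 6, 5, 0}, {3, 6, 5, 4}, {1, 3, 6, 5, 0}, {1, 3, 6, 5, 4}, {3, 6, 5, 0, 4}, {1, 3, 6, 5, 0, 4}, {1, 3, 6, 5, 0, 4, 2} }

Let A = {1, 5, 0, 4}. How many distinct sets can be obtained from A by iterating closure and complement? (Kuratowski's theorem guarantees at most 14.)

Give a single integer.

12

complement {3, 6, 2}; its interior {3}; cl(A) = X∖{3} = {1, 6, 5, 0, 4, 2}
With k = closure, c = complement:
  1. A     = {1, 5, 0, 4}
  2. kA    = {1, 6, 5, 0, 4, 2}
  3. cA    = {3, 6, 2}
  4. ckA   = {3}
  5. kcA   = {3, 6, 5, 0, 2}
  6. kckA  = {3, 0, 2}
  7. ckcA  = {1, 4}
  8. ckckA = {1, 6, 5, 4}
  9. kckcA = {1, 4, 2}
  10. kckckA = {1, 6, 5, 4, 2}
  11. ckckcA = {3, 6, 5, 0}
  12. ckckckA = {3, 0}
k, c of each give nothing new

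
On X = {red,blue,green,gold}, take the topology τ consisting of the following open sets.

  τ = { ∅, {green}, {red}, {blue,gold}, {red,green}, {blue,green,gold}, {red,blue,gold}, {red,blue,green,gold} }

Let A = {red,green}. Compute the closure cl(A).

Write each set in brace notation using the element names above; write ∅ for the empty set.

{red,green}

X∖A={blue,gold}, int(X∖A)={blue,gold}, hence cl(A)={red,green}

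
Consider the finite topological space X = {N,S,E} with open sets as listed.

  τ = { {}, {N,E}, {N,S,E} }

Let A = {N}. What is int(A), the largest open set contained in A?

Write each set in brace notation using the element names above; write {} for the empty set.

{}

open subsets of A: {}; so int(A) = {}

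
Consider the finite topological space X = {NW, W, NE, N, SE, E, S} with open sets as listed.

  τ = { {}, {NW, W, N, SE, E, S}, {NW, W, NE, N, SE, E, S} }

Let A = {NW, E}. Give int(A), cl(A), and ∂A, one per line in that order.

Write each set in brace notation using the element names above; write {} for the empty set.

int(A) = {}
cl(A)  = {NW, W, NE, N, SE, E, S}
∂A     = {NW, W, NE, N, SE, E, S}

opens ⊆ A: {}; union → int = {}
complement {W, NE, N, SE, S}; its interior {}; cl(A) = X∖{} = {NW, W, NE, N, SE, E, S}
boundary = {NW, W, NE, N, SE, E, S} ∖ {} = {NW, W, NE, N, SE, E, S}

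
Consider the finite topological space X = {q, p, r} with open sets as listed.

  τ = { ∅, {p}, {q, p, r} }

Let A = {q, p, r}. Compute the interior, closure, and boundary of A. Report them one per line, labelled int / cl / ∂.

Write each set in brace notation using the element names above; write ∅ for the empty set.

int(A) = {q, p, r}
cl(A)  = {q, p, r}
∂A     = ∅

opens ⊆ A: ∅, {p}, {q, p, r}; union → int = {q, p, r}
complement ∅; its interior ∅; cl(A) = X∖∅ = {q, p, r}
boundary = {q, p, r} ∖ {q, p, r} = ∅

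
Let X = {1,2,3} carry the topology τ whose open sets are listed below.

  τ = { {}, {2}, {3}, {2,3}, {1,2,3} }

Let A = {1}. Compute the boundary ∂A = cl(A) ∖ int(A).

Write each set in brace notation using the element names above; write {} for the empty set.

interior: largest open inside A is {} (from {})
cl via duality: int({2,3}) = {2,3}, so X∖{2,3} = {1}
cl∖int = {1}

{1}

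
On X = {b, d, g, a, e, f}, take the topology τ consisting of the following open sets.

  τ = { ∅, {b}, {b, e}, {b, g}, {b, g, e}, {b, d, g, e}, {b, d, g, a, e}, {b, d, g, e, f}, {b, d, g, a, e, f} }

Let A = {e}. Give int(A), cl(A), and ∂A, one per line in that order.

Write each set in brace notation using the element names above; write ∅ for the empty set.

int(A) = ∅
cl(A)  = {d, a, e, f}
∂A     = {d, a, e, f}

interior: largest open inside A is ∅ (from ∅)
cl via duality: int({b, d, g, a, f}) = {b, g}, so X∖{b, g} = {d, a, e, f}
cl∖int = {d, a, e, f}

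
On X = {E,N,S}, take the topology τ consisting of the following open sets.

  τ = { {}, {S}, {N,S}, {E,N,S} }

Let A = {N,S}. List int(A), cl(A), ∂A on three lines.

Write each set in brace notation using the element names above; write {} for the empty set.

int(A) = {N,S}
cl(A)  = {E,N,S}
∂A     = {E}

U open, U⊆A: {}, {S}, {N,S}. int(A) = ⋃ = {N,S}
X∖A={E}, int(X∖A)={}, hence cl(A)={E,N,S}
∂A: remove int from cl → {E}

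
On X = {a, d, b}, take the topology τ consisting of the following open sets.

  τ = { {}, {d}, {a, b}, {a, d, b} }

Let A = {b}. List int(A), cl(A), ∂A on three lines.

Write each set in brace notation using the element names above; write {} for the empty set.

opens ⊆ A: {}; union → int = {}
complement {a, d}; its interior {d}; cl(A) = X∖{d} = {a, b}
boundary = {a, b} ∖ {} = {a, b}

int(A) = {}
cl(A)  = {a, b}
∂A     = {a, b}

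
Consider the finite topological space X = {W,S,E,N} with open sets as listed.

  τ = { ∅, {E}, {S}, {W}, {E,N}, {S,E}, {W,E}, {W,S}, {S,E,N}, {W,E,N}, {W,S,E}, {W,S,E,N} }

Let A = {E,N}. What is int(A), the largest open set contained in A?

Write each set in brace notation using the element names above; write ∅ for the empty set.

{E,N}

opens ⊆ A: ∅, {E}, {E,N}; union → int = {E,N}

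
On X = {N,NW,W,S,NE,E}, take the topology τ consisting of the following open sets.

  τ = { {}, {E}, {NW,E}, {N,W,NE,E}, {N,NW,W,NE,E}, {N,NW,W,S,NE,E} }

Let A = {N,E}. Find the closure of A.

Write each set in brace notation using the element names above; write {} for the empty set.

cl via duality: int({NW,W,S,NE}) = {}, so X∖{} = {N,NW,W,S,NE,E}

{N,NW,W,S,NE,E}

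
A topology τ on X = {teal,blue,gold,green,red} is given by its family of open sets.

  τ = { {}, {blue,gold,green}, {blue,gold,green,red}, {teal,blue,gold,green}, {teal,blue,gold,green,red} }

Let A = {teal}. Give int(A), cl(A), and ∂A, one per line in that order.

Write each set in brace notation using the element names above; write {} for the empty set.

int(A) = {}
cl(A)  = {teal}
∂A     = {teal}

U open, U⊆A: {}. int(A) = ⋃ = {}
X∖A={blue,gold,green,red}, int(X∖A)={blue,gold,green,red}, hence cl(A)={teal}
∂A: remove int from cl → {teal}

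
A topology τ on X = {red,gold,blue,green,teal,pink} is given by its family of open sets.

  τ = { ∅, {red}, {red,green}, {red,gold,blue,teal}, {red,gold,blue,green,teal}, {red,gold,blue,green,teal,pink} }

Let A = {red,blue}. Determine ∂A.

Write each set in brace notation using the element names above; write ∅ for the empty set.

interior: largest open inside A is {red} (from ∅, {red})
cl via duality: int({gold,green,teal,pink}) = ∅, so X∖∅ = {red,gold,blue,green,teal,pink}
cl∖int = {gold,blue,green,teal,pink}

{gold,blue,green,teal,pink}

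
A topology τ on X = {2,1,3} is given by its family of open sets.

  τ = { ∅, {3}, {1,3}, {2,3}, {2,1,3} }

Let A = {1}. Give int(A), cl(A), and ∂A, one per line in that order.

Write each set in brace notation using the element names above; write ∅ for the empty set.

U open, U⊆A: ∅. int(A) = ⋃ = ∅
X∖A={2,3}, int(X∖A)={2,3}, hence cl(A)={1}
∂A: remove int from cl → {1}

int(A) = ∅
cl(A)  = {1}
∂A     = {1}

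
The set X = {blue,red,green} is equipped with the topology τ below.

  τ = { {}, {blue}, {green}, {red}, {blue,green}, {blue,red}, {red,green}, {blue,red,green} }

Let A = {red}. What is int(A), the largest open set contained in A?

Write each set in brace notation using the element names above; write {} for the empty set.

{red}

U open, U⊆A: {}, {red}. int(A) = ⋃ = {red}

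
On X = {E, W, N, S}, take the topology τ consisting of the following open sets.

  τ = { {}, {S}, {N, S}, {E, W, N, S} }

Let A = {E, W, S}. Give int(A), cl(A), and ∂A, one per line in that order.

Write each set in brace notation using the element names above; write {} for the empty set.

U open, U⊆A: {}, {S}. int(A) = ⋃ = {S}
X∖A={N}, int(X∖A)={}, hence cl(A)={E, W, N, S}
∂A: remove int from cl → {E, W, N}

int(A) = {S}
cl(A)  = {E, W, N, S}
∂A     = {E, W, N}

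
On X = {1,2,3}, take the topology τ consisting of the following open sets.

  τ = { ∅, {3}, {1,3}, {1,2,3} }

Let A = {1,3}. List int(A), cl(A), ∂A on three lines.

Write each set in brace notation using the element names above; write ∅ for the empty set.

int(A) = {1,3}
cl(A)  = {1,2,3}
∂A     = {2}

opens ⊆ A: ∅, {3}, {1,3}; union → int = {1,3}
complement {2}; its interior ∅; cl(A) = X∖∅ = {1,2,3}
boundary = {1,2,3} ∖ {1,3} = {2}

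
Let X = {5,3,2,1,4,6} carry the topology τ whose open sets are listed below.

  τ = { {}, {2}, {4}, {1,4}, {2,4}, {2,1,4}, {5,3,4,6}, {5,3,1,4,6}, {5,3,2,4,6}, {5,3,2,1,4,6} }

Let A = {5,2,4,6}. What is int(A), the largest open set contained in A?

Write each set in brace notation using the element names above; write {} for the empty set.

open subsets of A: {}, {4}, {2}, {2,4}; so int(A) = {2,4}

{2,4}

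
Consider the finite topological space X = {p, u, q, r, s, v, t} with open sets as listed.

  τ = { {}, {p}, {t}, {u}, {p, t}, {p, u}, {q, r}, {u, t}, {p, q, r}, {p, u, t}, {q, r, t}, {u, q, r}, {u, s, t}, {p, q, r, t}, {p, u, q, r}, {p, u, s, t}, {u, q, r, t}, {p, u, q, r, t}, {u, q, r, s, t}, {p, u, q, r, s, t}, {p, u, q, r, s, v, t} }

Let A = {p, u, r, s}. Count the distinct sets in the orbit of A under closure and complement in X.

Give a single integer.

10

complement {q, v, t}; its interior {t}; cl(A) = X∖{t} = {p, u, q, r, s, v}
With k = closure, c = complement:
  1. A     = {p, u, r, s}
  2. kA    = {p, u, q, r, s, v}
  3. cA    = {q, v, t}
  4. ckA   = {t}
  5. kcA   = {q, r, s, v, t}
  6. kckA  = {s, v, t}
  7. ckcA  = {p, u}
  8. ckckA = {p, u, q, r}
  9. kckcA = {p, u, s, v}
  10. ckckcA = {q, r, t}
k, c of each give nothing new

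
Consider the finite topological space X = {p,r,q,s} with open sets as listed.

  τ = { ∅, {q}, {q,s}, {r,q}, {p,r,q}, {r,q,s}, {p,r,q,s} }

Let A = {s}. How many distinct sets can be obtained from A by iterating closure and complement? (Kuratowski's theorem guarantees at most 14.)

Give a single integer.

cl via duality: int({p,r,q}) = {p,r,q}, so X∖{p,r,q} = {s}
Write k for closure, c for complement:
  1. A     = {s}
  2. cA    = {p,r,q}
  3. kcA   = {p,r,q,s}
  4. ckcA  = ∅
applying k or c yields no new set

4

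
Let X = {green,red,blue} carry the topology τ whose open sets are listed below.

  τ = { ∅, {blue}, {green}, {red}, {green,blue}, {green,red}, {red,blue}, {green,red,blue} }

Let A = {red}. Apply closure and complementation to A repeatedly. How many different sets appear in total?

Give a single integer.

2

cl via duality: int({green,blue}) = {green,blue}, so X∖{green,blue} = {red}
Write k for closure, c for complement:
  1. A     = {red}
  2. cA    = {green,blue}
applying k or c yields no new set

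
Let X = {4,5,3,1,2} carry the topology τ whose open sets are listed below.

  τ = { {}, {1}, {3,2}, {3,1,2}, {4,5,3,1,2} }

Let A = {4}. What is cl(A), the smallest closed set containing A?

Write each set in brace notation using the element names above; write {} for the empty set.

cl via duality: int({5,3,1,2}) = {3,1,2}, so X∖{3,1,2} = {4,5}

{4,5}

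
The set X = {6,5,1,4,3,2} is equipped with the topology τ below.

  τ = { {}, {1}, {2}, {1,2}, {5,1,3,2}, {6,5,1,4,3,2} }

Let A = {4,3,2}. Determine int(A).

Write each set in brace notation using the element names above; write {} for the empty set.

U open, U⊆A: {}, {2}. int(A) = ⋃ = {2}

{2}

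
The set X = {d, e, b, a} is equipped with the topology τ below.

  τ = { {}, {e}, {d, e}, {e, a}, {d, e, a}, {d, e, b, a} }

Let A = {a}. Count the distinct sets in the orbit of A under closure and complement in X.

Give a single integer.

6

X∖A={d, e, b}, int(X∖A)={d, e}, hence cl(A)={b, a}
Orbit (k=closure, c=complement):
  1. A     = {a}
  2. kA    = {b, a}
  3. cA    = {d, e, b}
  4. ckA   = {d, e}
  5. kcA   = {d, e, b, a}
  6. ckcA  = {}
(closed under both — stop)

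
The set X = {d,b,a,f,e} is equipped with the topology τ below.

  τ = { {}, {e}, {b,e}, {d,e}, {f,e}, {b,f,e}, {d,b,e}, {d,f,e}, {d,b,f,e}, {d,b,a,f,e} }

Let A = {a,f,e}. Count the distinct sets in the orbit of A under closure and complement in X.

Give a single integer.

closure: X∖int(X∖A) = X∖{} = {d,b,a,f,e}
Let k=closure and c=complement:
  1. A     = {a,f,e}
  2. kA    = {d,b,a,f,e}
  3. cA    = {d,b}
  4. ckA   = {}
  5. kcA   = {d,b,a}
  6. ckcA  = {f,e}
— saturated at 6

6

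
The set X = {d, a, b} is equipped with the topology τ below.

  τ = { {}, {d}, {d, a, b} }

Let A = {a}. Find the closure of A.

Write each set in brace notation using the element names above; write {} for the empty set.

X∖A={d, b}, int(X∖A)={d}, hence cl(A)={a, b}

{a, b}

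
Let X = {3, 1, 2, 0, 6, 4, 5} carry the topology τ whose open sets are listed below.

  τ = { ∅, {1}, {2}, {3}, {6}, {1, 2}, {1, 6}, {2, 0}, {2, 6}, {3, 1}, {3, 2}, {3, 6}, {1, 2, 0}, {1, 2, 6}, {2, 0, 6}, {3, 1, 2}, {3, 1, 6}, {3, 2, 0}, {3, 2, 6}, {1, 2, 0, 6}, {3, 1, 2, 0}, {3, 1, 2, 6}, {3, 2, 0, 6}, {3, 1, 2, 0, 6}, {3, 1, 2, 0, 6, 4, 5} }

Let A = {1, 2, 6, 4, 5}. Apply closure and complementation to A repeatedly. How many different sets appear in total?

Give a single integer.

8

closure: X∖int(X∖A) = X∖{3} = {1, 2, 0, 6, 4, 5}
Let k=closure and c=complement:
  1. A     = {1, 2, 6, 4, 5}
  2. kA    = {1, 2, 0, 6, 4, 5}
  3. cA    = {3, 0}
  4. ckA   = {3}
  5. kcA   = {3, 0, 4, 5}
  6. kckA  = {3, 4, 5}
  7. ckcA  = {1, 2, 6}
  8. ckckA = {1, 2, 0, 6}
— saturated at 8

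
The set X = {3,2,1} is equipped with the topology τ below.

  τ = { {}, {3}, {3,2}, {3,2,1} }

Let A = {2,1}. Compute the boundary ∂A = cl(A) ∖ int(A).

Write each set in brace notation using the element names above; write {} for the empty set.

U open, U⊆A: {}. int(A) = ⋃ = {}
X∖A={3}, int(X∖A)={3}, hence cl(A)={2,1}
∂A: remove int from cl → {2,1}

{2,1}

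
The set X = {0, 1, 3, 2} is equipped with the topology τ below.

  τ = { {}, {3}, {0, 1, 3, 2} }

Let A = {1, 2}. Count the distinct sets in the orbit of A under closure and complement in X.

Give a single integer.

closure: X∖int(X∖A) = X∖{3} = {0, 1, 2}
Let k=closure and c=complement:
  1. A     = {1, 2}
  2. kA    = {0, 1, 2}
  3. cA    = {0, 3}
  4. ckA   = {3}
  5. kcA   = {0, 1, 3, 2}
  6. ckcA  = {}
— saturated at 6

6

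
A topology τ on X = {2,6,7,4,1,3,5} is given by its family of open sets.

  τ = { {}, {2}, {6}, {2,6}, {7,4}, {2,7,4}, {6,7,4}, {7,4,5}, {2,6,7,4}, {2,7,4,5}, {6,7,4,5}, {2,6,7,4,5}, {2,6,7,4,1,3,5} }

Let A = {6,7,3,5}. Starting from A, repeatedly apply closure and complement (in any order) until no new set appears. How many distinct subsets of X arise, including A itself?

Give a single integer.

10

closure: X∖int(X∖A) = X∖{2} = {6,7,4,1,3,5}
Let k=closure and c=complement:
  1. A     = {6,7,3,5}
  2. kA    = {6,7,4,1,3,5}
  3. cA    = {2,4,1}
  4. ckA   = {2}
  5. kcA   = {2,7,4,1,3,5}
  6. kckA  = {2,1,3}
  7. ckcA  = {6}
  8. ckckA = {6,7,4,5}
  9. kckcA = {6,1,3}
  10. ckckcA = {2,7,4,5}
— saturated at 10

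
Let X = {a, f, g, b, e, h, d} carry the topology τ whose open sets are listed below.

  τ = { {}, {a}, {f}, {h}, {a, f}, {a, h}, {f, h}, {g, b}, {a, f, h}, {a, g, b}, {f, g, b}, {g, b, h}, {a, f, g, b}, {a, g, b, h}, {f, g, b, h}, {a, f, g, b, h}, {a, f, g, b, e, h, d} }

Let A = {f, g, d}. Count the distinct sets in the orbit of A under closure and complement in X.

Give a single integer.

X∖A={a, b, e, h}, int(X∖A)={a, h}, hence cl(A)={f, g, b, e, d}
Orbit (k=closure, c=complement):
  1. A     = {f, g, d}
  2. kA    = {f, g, b, e, d}
  3. cA    = {a, b, e, h}
  4. ckA   = {a, h}
  5. kcA   = {a, g, b, e, h, d}
  6. kckA  = {a, e, h, d}
  7. ckcA  = {f}
  8. ckckA = {f, g, b}
  9. kckcA = {f, e, d}
  10. ckckcA = {a, g, b, h}
(closed under both — stop)

10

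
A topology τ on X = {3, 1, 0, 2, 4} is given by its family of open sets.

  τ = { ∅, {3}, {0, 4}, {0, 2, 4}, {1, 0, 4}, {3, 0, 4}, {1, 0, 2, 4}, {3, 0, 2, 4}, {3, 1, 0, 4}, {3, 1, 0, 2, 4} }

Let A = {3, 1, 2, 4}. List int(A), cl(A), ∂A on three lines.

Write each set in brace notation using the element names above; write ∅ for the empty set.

open subsets of A: ∅, {3}; so int(A) = {3}
closure: X∖int(X∖A) = X∖∅ = {3, 1, 0, 2, 4}
∂A = {3, 1, 0, 2, 4} minus {3} = {1, 0, 2, 4}

int(A) = {3}
cl(A)  = {3, 1, 0, 2, 4}
∂A     = {1, 0, 2, 4}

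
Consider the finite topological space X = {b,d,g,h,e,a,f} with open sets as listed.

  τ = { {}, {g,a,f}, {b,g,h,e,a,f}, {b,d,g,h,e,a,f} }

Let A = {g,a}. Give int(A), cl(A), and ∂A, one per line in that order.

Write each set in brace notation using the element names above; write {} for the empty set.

opens ⊆ A: {}; union → int = {}
complement {b,d,h,e,f}; its interior {}; cl(A) = X∖{} = {b,d,g,h,e,a,f}
boundary = {b,d,g,h,e,a,f} ∖ {} = {b,d,g,h,e,a,f}

int(A) = {}
cl(A)  = {b,d,g,h,e,a,f}
∂A     = {b,d,g,h,e,a,f}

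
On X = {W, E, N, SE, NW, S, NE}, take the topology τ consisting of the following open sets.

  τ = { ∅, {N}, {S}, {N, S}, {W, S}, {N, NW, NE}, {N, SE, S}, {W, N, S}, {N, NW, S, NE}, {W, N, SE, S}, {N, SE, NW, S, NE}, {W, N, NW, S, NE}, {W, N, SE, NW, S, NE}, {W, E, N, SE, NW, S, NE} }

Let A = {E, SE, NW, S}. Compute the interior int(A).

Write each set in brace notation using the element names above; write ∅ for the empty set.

{S}

open subsets of A: ∅, {S}; so int(A) = {S}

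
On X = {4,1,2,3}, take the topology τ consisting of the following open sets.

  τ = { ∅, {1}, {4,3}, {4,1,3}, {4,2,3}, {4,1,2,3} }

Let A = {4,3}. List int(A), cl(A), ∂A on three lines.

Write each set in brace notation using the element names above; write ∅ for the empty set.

open subsets of A: ∅, {4,3}; so int(A) = {4,3}
closure: X∖int(X∖A) = X∖{1} = {4,2,3}
∂A = {4,2,3} minus {4,3} = {2}

int(A) = {4,3}
cl(A)  = {4,2,3}
∂A     = {2}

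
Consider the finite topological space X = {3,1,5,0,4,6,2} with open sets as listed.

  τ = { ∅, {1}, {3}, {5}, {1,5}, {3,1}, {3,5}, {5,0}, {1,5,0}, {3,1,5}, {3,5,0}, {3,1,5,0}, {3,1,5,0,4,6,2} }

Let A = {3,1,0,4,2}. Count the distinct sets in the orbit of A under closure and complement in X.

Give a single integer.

closure: X∖int(X∖A) = X∖{5} = {3,1,0,4,6,2}
Let k=closure and c=complement:
  1. A     = {3,1,0,4,2}
  2. kA    = {3,1,0,4,6,2}
  3. cA    = {5,6}
  4. ckA   = {5}
  5. kcA   = {5,0,4,6,2}
  6. ckcA  = {3,1}
  7. kckcA = {3,1,4,6,2}
  8. ckckcA = {5,0}
— saturated at 8

8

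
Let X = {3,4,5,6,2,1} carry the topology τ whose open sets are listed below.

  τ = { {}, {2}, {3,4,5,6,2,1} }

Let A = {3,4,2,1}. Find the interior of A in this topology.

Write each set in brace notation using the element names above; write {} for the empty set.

U open, U⊆A: {}, {2}. int(A) = ⋃ = {2}

{2}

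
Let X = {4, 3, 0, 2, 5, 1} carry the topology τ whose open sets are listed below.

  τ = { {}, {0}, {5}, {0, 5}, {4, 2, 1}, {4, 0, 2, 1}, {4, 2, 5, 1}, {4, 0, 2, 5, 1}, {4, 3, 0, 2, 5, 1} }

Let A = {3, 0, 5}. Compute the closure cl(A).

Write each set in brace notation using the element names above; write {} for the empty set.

{3, 0, 5}

closure: X∖int(X∖A) = X∖{4, 2, 1} = {3, 0, 5}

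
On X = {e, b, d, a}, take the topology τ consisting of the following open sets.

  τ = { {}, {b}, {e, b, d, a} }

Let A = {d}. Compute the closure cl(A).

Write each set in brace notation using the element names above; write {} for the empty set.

{e, d, a}

X∖A={e, b, a}, int(X∖A)={b}, hence cl(A)={e, d, a}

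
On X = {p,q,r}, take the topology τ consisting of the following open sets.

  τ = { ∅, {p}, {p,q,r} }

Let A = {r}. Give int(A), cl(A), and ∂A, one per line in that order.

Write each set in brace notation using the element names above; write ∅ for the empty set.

U open, U⊆A: ∅. int(A) = ⋃ = ∅
X∖A={p,q}, int(X∖A)={p}, hence cl(A)={q,r}
∂A: remove int from cl → {q,r}

int(A) = ∅
cl(A)  = {q,r}
∂A     = {q,r}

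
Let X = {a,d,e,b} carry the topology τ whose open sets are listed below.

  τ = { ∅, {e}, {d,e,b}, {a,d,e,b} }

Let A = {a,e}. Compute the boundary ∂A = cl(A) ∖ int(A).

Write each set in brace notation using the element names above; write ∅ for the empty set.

{a,d,b}

opens ⊆ A: ∅, {e}; union → int = {e}
complement {d,b}; its interior ∅; cl(A) = X∖∅ = {a,d,e,b}
boundary = {a,d,e,b} ∖ {e} = {a,d,b}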